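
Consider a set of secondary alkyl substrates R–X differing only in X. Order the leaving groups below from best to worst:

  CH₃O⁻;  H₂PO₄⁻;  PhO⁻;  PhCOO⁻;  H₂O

H₂O > H₂PO₄⁻ > PhCOO⁻ > PhO⁻ > CH₃O⁻

Leaving-group ability tracks the stability of the departed species; conjugate-acid pKₐ is the usual yardstick (lower pKₐ → better LG).
H₂O: pKₐ(H₃O⁺) ≈ -1.7 — neutral; leaves from a protonated alcohol (R–OH₂⁺)
H₂PO₄⁻: pKₐ(H₃PO₄) ≈ 2.1 — moderate base; biological leaving group after further activation
PhCOO⁻: pKₐ(C₆H₅COOH) ≈ 4.2 — aryl carboxylate
PhO⁻: pKₐ(C₆H₅OH (phenol)) ≈ 10 — resonance into the ring helps, but still a poor LG
CH₃O⁻: pKₐ(CH₃OH) ≈ 15.5 — strong base; alkoxides do not leave unassisted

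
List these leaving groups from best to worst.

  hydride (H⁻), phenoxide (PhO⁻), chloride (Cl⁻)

chloride (Cl⁻) > phenoxide (PhO⁻) > hydride (H⁻)

chloride (Cl⁻): pKₐ(HCl) ≈ -7
phenoxide (PhO⁻): pKₐ(C₆H₅OH (phenol)) ≈ 10
hydride (H⁻): pKₐ(H₂) ≈ 36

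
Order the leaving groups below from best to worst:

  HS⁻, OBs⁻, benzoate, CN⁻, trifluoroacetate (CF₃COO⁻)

OBs⁻: pKₐ(p-BrC₆H₄SO₃H) ≈ -2.8 — arenesulfonate with a p-bromo substituent
trifluoroacetate (CF₃COO⁻): pKₐ(CF₃COOH) ≈ 0.2
benzoate: pKₐ(C₆H₅COOH) ≈ 4.2
HS⁻: pKₐ(H₂S) ≈ 7 — larger and more polarisable than the oxygen analogue
CN⁻: pKₐ(HCN) ≈ 9.2

OBs⁻ > trifluoroacetate (CF₃COO⁻) > benzoate > HS⁻ > CN⁻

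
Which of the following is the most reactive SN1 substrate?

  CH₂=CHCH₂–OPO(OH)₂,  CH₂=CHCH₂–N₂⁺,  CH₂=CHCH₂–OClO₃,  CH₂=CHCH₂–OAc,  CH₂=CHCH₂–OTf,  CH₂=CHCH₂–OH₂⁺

Same R in every case — rank the leaving groups.
The more stable X⁻ (or X) is on its own — i.e. the weaker a base it is — the better a leaving group it makes.
CH₂=CHCH₂–N₂⁺ loses N₂: no meaningful conjugate acid; N₂ departs as an exceptionally stable neutral molecule
CH₂=CHCH₂–OTf loses OTf⁻: pKₐ(CF₃SO₃H (triflic acid)) ≈ -14
CH₂=CHCH₂–OClO₃ loses ClO₄⁻: pKₐ(HClO₄) ≈ -10
CH₂=CHCH₂–OH₂⁺ loses H₂O: pKₐ(H₃O⁺) ≈ -1.7
CH₂=CHCH₂–OPO(OH)₂ loses H₂PO₄⁻: pKₐ(H₃PO₄) ≈ 2.1
CH₂=CHCH₂–OAc loses AcO⁻: pKₐ(CH₃COOH) ≈ 4.8

CH₂=CHCH₂–N₂⁺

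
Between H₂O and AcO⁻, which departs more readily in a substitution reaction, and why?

H₂O

H₂O is the better leaving group.
pKₐ(H₃O⁺) ≈ -1.7 versus pKₐ(CH₃COOH) ≈ 4.8: H₂O is the much weaker base.
Neutral; leaves from a protonated alcohol (R–OH₂⁺).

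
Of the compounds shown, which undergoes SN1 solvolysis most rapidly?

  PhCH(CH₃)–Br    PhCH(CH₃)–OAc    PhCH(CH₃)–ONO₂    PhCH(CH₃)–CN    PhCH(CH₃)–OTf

PhCH(CH₃)–OTf

Same R in every case — rank the leaving groups.
A good leaving group is a weak base: the lower the pKₐ of its conjugate acid, the more readily it departs.
PhCH(CH₃)–OTf loses OTf⁻: pKₐ(CF₃SO₃H (triflic acid)) ≈ -14
PhCH(CH₃)–Br loses Br⁻: pKₐ(HBr) ≈ -9
PhCH(CH₃)–ONO₂ loses NO₃⁻: pKₐ(HNO₃) ≈ -1.3
PhCH(CH₃)–OAc loses AcO⁻: pKₐ(CH₃COOH) ≈ 4.8
PhCH(CH₃)–CN loses CN⁻: pKₐ(HCN) ≈ 9.2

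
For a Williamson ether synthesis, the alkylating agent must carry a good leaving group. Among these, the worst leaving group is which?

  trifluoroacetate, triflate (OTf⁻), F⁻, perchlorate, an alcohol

Rank by basicity of the departing species: weakest base leaves most easily.
triflate (OTf⁻): pKₐ(CF₃SO₃H (triflic acid)) ≈ -14
perchlorate: pKₐ(HClO₄) ≈ -10
an alcohol: pKₐ(R'OH₂⁺) ≈ -2.4
trifluoroacetate: pKₐ(CF₃COOH) ≈ 0.2
F⁻: pKₐ(HF) ≈ 3.2

F⁻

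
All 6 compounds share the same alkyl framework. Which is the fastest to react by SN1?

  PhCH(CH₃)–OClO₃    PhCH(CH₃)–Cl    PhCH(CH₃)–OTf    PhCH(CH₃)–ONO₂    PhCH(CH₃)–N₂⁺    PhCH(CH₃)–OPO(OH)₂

PhCH(CH₃)–N₂⁺

Same R in every case — rank the leaving groups.
The more stable X⁻ (or X) is on its own — i.e. the weaker a base it is — the better a leaving group it makes.
PhCH(CH₃)–N₂⁺ loses N₂: no meaningful conjugate acid; N₂ departs as an exceptionally stable neutral molecule
PhCH(CH₃)–OTf loses OTf⁻: pKₐ(CF₃SO₃H (triflic acid)) ≈ -14
PhCH(CH₃)–OClO₃ loses ClO₄⁻: pKₐ(HClO₄) ≈ -10
PhCH(CH₃)–Cl loses Cl⁻: pKₐ(HCl) ≈ -7
PhCH(CH₃)–ONO₂ loses NO₃⁻: pKₐ(HNO₃) ≈ -1.3
PhCH(CH₃)–OPO(OH)₂ loses H₂PO₄⁻: pKₐ(H₃PO₄) ≈ 2.1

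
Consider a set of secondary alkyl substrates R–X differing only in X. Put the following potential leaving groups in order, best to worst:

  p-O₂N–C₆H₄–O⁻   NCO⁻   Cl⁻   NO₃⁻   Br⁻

Rank by basicity of the departing species: weakest base leaves most easily.
Br⁻: pKₐ(HBr) ≈ -9
Cl⁻: pKₐ(HCl) ≈ -7
NO₃⁻: pKₐ(HNO₃) ≈ -1.3
NCO⁻: pKₐ(HOCN) ≈ 3.5 — resonance between N and O
p-O₂N–C₆H₄–O⁻: pKₐ(p-nitrophenol) ≈ 7.2

Br⁻ > Cl⁻ > NO₃⁻ > NCO⁻ > p-O₂N–C₆H₄–O⁻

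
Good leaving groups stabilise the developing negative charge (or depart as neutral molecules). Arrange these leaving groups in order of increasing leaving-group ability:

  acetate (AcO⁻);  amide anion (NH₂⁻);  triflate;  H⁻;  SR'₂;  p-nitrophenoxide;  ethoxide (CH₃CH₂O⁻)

The more stable X⁻ (or X) is on its own — i.e. the weaker a base it is — the better a leaving group it makes.
triflate: pKₐ(CF₃SO₃H (triflic acid)) ≈ -14 — charge spread over three oxygens and a CF₃ group; the premier leaving group in synthesis
SR'₂: pKₐ(R'₂SH⁺) ≈ -7 — neutral; leaves from a sulfonium salt (R–SR'₂⁺)
acetate (AcO⁻): pKₐ(CH₃COOH) ≈ 4.8
p-nitrophenoxide: pKₐ(p-nitrophenol) ≈ 7.2
ethoxide (CH₃CH₂O⁻): pKₐ(CH₃CH₂OH) ≈ 16
H⁻: pKₐ(H₂) ≈ 36 — extremely strong base; leaves only in special hydride-transfer contexts
amide anion (NH₂⁻): pKₐ(NH₃) ≈ 38
The question asks for worst first, so the sequence is read in increasing leaving-group ability.

amide anion (NH₂⁻) < H⁻ < ethoxide (CH₃CH₂O⁻) < p-nitrophenoxide < acetate (AcO⁻) < SR'₂ < triflate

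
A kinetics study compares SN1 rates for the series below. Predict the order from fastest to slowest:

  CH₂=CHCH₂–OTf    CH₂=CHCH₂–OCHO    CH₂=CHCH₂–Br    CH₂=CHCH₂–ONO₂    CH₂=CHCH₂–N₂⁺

CH₂=CHCH₂–N₂⁺ > CH₂=CHCH₂–OTf > CH₂=CHCH₂–Br > CH₂=CHCH₂–ONO₂ > CH₂=CHCH₂–OCHO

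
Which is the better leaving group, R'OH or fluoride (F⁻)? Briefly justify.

R'OH

R'OH is the better leaving group.
pKₐ(R'OH₂⁺) ≈ -2.4 versus pKₐ(HF) ≈ 3.2: R'OH is the much weaker base.
Neutral; leaves from a protonated ether (an oxonium ion, R–O(H)R'⁺).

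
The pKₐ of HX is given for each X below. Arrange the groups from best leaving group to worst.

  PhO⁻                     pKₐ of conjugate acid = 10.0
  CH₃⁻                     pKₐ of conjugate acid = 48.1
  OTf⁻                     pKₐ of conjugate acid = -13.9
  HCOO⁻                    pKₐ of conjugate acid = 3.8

OTf⁻ > HCOO⁻ > PhO⁻ > CH₃⁻

Lower conjugate-acid pKₐ ⇒ weaker base ⇒ better leaving group.
Sorting by the given values: OTf⁻ (-13.9), HCOO⁻ (3.8), PhO⁻ (10.0), CH₃⁻ (48.1).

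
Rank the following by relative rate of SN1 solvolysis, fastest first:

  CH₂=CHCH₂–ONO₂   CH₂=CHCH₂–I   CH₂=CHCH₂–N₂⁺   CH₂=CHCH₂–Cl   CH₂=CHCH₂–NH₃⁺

With the same alkyl group throughout, only the leaving group differentiates the rates.
Leaving-group ability tracks the stability of the departed species; conjugate-acid pKₐ is the usual yardstick (lower pKₐ → better LG).
CH₂=CHCH₂–N₂⁺ loses N₂: no meaningful conjugate acid; N₂ departs as an exceptionally stable neutral molecule
CH₂=CHCH₂–I loses I⁻: pKₐ(HI) ≈ -10
CH₂=CHCH₂–Cl loses Cl⁻: pKₐ(HCl) ≈ -7
CH₂=CHCH₂–ONO₂ loses NO₃⁻: pKₐ(HNO₃) ≈ -1.3
CH₂=CHCH₂–NH₃⁺ loses NH₃: pKₐ(NH₄⁺) ≈ 9.2

CH₂=CHCH₂–N₂⁺ > CH₂=CHCH₂–I > CH₂=CHCH₂–Cl > CH₂=CHCH₂–ONO₂ > CH₂=CHCH₂–NH₃⁺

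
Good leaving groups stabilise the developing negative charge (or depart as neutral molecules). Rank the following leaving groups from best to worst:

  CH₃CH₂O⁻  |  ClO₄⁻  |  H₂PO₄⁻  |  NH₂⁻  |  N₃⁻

ClO₄⁻ > H₂PO₄⁻ > N₃⁻ > CH₃CH₂O⁻ > NH₂⁻

ClO₄⁻: pKₐ(HClO₄) ≈ -10 — extremely weak base; rarely used for safety reasons
H₂PO₄⁻: pKₐ(H₃PO₄) ≈ 2.1
N₃⁻: pKₐ(HN₃) ≈ 4.7
CH₃CH₂O⁻: pKₐ(CH₃CH₂OH) ≈ 16
NH₂⁻: pKₐ(NH₃) ≈ 38 — extremely strong base; never a leaving group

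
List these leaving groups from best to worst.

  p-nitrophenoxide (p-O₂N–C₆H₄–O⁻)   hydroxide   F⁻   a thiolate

F⁻ > p-nitrophenoxide (p-O₂N–C₆H₄–O⁻) > a thiolate > hydroxide

Leaving-group ability tracks the stability of the departed species; conjugate-acid pKₐ is the usual yardstick (lower pKₐ → better LG).
F⁻: pKₐ(HF) ≈ 3.2 — small and strongly basic; the poor halide leaving group
p-nitrophenoxide (p-O₂N–C₆H₄–O⁻): pKₐ(p-nitrophenol) ≈ 7.2 — nitro group delocalises the charge; the classic chromogenic LG
a thiolate: pKₐ(RSH (a thiol)) ≈ 10.5
hydroxide: pKₐ(H₂O) ≈ 15.7 — strong base; essentially never leaves without prior activation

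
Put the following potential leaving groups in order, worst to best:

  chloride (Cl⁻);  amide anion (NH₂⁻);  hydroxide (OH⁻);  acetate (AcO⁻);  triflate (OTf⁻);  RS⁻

amide anion (NH₂⁻) < hydroxide (OH⁻) < RS⁻ < acetate (AcO⁻) < chloride (Cl⁻) < triflate (OTf⁻)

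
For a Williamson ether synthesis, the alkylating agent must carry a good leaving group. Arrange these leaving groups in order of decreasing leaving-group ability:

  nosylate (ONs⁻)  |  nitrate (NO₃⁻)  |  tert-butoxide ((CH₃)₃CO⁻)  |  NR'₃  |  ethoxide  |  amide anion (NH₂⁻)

nosylate (ONs⁻) > nitrate (NO₃⁻) > NR'₃ > ethoxide > tert-butoxide ((CH₃)₃CO⁻) > amide anion (NH₂⁻)

nosylate (ONs⁻): pKₐ(p-O₂NC₆H₄SO₃H) ≈ -3.5 — p-nitro group further stabilises the sulfonate
nitrate (NO₃⁻): pKₐ(HNO₃) ≈ -1.3
NR'₃: pKₐ(R'₃NH⁺) ≈ 10.7 — neutral but still a fairly strong base; Hofmann-elimination LG
ethoxide: pKₐ(CH₃CH₂OH) ≈ 16
tert-butoxide ((CH₃)₃CO⁻): pKₐ(t-BuOH) ≈ 18
amide anion (NH₂⁻): pKₐ(NH₃) ≈ 38 — extremely strong base; never a leaving group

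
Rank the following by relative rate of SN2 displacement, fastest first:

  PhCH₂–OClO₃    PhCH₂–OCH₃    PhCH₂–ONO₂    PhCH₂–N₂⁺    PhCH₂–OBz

PhCH₂–N₂⁺ > PhCH₂–OClO₃ > PhCH₂–ONO₂ > PhCH₂–OBz > PhCH₂–OCH₃

Same R in every case — rank the leaving groups.
A good leaving group is a weak base: the lower the pKₐ of its conjugate acid, the more readily it departs.
PhCH₂–N₂⁺ loses N₂: no meaningful conjugate acid; N₂ departs as an exceptionally stable neutral molecule
PhCH₂–OClO₃ loses ClO₄⁻: pKₐ(HClO₄) ≈ -10
PhCH₂–ONO₂ loses NO₃⁻: pKₐ(HNO₃) ≈ -1.3
PhCH₂–OBz loses PhCOO⁻: pKₐ(C₆H₅COOH) ≈ 4.2
PhCH₂–OCH₃ loses CH₃O⁻: pKₐ(CH₃OH) ≈ 15.5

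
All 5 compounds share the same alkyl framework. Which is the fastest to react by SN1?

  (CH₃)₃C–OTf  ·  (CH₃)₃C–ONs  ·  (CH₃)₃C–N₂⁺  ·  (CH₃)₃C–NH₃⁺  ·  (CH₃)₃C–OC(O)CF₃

Identical carbon frameworks mean the comparison reduces to leaving-group quality.
A good leaving group is a weak base: the lower the pKₐ of its conjugate acid, the more readily it departs.
(CH₃)₃C–N₂⁺ loses N₂: no meaningful conjugate acid; N₂ departs as an exceptionally stable neutral molecule
(CH₃)₃C–OTf loses OTf⁻: pKₐ(CF₃SO₃H (triflic acid)) ≈ -14
(CH₃)₃C–ONs loses ONs⁻: pKₐ(p-O₂NC₆H₄SO₃H) ≈ -3.5
(CH₃)₃C–OC(O)CF₃ loses CF₃COO⁻: pKₐ(CF₃COOH) ≈ 0.2
(CH₃)₃C–NH₃⁺ loses NH₃: pKₐ(NH₄⁺) ≈ 9.2

(CH₃)₃C–N₂⁺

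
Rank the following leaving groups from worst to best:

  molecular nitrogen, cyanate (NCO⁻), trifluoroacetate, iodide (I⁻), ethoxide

ethoxide < cyanate (NCO⁻) < trifluoroacetate < iodide (I⁻) < molecular nitrogen

Rank by basicity of the departing species: weakest base leaves most easily.
molecular nitrogen: no meaningful conjugate acid; N₂ departs as an exceptionally stable neutral molecule
iodide (I⁻): pKₐ(HI) ≈ -10 — large, highly polarisable; very weak base
trifluoroacetate: pKₐ(CF₃COOH) ≈ 0.2 — strongly electron-withdrawing CF₃ stabilises the carboxylate
cyanate (NCO⁻): pKₐ(HOCN) ≈ 3.5
ethoxide: pKₐ(CH₃CH₂OH) ≈ 16 — strong base; alkoxides do not leave unassisted
Listed from poorest to best leaving group as asked.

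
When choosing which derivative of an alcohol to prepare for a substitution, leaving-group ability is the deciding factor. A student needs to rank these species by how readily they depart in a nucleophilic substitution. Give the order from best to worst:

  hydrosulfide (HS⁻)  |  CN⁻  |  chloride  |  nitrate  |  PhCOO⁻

chloride > nitrate > PhCOO⁻ > hydrosulfide (HS⁻) > CN⁻

Leaving-group ability tracks the stability of the departed species; conjugate-acid pKₐ is the usual yardstick (lower pKₐ → better LG).
chloride: pKₐ(HCl) ≈ -7
nitrate: pKₐ(HNO₃) ≈ -1.3
PhCOO⁻: pKₐ(C₆H₅COOH) ≈ 4.2
hydrosulfide (HS⁻): pKₐ(H₂S) ≈ 7
CN⁻: pKₐ(HCN) ≈ 9.2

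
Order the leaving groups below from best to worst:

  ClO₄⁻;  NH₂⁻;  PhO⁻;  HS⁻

Rank by basicity of the departing species: weakest base leaves most easily.
ClO₄⁻: pKₐ(HClO₄) ≈ -10
HS⁻: pKₐ(H₂S) ≈ 7
PhO⁻: pKₐ(C₆H₅OH (phenol)) ≈ 10
NH₂⁻: pKₐ(NH₃) ≈ 38

ClO₄⁻ > HS⁻ > PhO⁻ > NH₂⁻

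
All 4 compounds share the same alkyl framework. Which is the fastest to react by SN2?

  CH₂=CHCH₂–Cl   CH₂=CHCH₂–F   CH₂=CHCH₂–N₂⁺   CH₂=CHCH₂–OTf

CH₂=CHCH₂–N₂⁺

Same R in every case — rank the leaving groups.
Leaving-group ability tracks the stability of the departed species; conjugate-acid pKₐ is the usual yardstick (lower pKₐ → better LG).
CH₂=CHCH₂–N₂⁺ loses N₂: no meaningful conjugate acid; N₂ departs as an exceptionally stable neutral molecule
CH₂=CHCH₂–OTf loses OTf⁻: pKₐ(CF₃SO₃H (triflic acid)) ≈ -14
CH₂=CHCH₂–Cl loses Cl⁻: pKₐ(HCl) ≈ -7
CH₂=CHCH₂–F loses F⁻: pKₐ(HF) ≈ 3.2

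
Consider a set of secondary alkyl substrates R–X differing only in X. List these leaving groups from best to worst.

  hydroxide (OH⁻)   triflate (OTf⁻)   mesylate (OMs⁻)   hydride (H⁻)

triflate (OTf⁻) > mesylate (OMs⁻) > hydroxide (OH⁻) > hydride (H⁻)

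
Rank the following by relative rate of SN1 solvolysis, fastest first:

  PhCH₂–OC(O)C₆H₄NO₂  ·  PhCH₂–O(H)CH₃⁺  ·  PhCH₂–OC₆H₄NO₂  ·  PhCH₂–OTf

PhCH₂–OTf > PhCH₂–O(H)CH₃⁺ > PhCH₂–OC(O)C₆H₄NO₂ > PhCH₂–OC₆H₄NO₂

With the same alkyl group throughout, only the leaving group differentiates the rates.
A good leaving group is a weak base: the lower the pKₐ of its conjugate acid, the more readily it departs.
PhCH₂–OTf loses OTf⁻: pKₐ(CF₃SO₃H (triflic acid)) ≈ -14
PhCH₂–O(H)CH₃⁺ loses R'OH: pKₐ(R'OH₂⁺) ≈ -2.4
PhCH₂–OC(O)C₆H₄NO₂ loses p-O₂N–C₆H₄–COO⁻: pKₐ(p-nitrobenzoic acid) ≈ 3.4
PhCH₂–OC₆H₄NO₂ loses p-O₂N–C₆H₄–O⁻: pKₐ(p-nitrophenol) ≈ 7.2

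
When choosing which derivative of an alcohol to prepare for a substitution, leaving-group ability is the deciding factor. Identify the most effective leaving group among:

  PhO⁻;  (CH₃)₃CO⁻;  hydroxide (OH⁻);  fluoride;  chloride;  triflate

triflate

A good leaving group is a weak base: the lower the pKₐ of its conjugate acid, the more readily it departs.
triflate: pKₐ(CF₃SO₃H (triflic acid)) ≈ -14
chloride: pKₐ(HCl) ≈ -7
fluoride: pKₐ(HF) ≈ 3.2
PhO⁻: pKₐ(C₆H₅OH (phenol)) ≈ 10
hydroxide (OH⁻): pKₐ(H₂O) ≈ 15.7
(CH₃)₃CO⁻: pKₐ(t-BuOH) ≈ 18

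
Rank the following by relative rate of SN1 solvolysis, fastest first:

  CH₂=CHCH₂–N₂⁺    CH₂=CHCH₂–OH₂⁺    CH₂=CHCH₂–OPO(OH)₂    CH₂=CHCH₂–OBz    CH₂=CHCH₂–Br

Identical carbon frameworks mean the comparison reduces to leaving-group quality.
Leaving-group ability tracks the stability of the departed species; conjugate-acid pKₐ is the usual yardstick (lower pKₐ → better LG).
CH₂=CHCH₂–N₂⁺ loses N₂: no meaningful conjugate acid; N₂ departs as an exceptionally stable neutral molecule
CH₂=CHCH₂–Br loses Br⁻: pKₐ(HBr) ≈ -9
CH₂=CHCH₂–OH₂⁺ loses H₂O: pKₐ(H₃O⁺) ≈ -1.7
CH₂=CHCH₂–OPO(OH)₂ loses H₂PO₄⁻: pKₐ(H₃PO₄) ≈ 2.1
CH₂=CHCH₂–OBz loses PhCOO⁻: pKₐ(C₆H₅COOH) ≈ 4.2

CH₂=CHCH₂–N₂⁺ > CH₂=CHCH₂–Br > CH₂=CHCH₂–OH₂⁺ > CH₂=CHCH₂–OPO(OH)₂ > CH₂=CHCH₂–OBz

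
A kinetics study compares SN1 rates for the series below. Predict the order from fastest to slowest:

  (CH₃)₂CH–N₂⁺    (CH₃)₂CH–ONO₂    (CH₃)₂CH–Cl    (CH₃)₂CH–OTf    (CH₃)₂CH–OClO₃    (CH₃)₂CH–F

(CH₃)₂CH–N₂⁺ > (CH₃)₂CH–OTf > (CH₃)₂CH–OClO₃ > (CH₃)₂CH–Cl > (CH₃)₂CH–ONO₂ > (CH₃)₂CH–F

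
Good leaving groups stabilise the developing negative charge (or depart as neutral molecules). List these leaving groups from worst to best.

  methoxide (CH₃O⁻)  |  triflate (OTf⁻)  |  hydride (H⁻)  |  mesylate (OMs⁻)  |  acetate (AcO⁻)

hydride (H⁻) < methoxide (CH₃O⁻) < acetate (AcO⁻) < mesylate (OMs⁻) < triflate (OTf⁻)

A good leaving group is a weak base: the lower the pKₐ of its conjugate acid, the more readily it departs.
triflate (OTf⁻): pKₐ(CF₃SO₃H (triflic acid)) ≈ -14
mesylate (OMs⁻): pKₐ(CH₃SO₃H (MsOH)) ≈ -1.9
acetate (AcO⁻): pKₐ(CH₃COOH) ≈ 4.8
methoxide (CH₃O⁻): pKₐ(CH₃OH) ≈ 15.5
hydride (H⁻): pKₐ(H₂) ≈ 36
Reversing gives the worst-to-best order requested.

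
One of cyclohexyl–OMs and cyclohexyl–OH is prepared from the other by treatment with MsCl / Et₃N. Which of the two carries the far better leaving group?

cyclohexyl–OMs

From cyclohexyl–OH the departing group would be OH⁻ (pKₐ(H₂O) ≈ 15.7). Strong base; essentially never leaves without prior activation.
From cyclohexyl–OMs the leaving group is OMs⁻ (pKₐ(CH₃SO₃H (MsOH)) ≈ -1.9). Resonance-delocalised alkanesulfonate.
Treatment with MsCl / Et₃N works by converting the hydroxyl into a mesylate, making cyclohexyl–OMs enormously more reactive.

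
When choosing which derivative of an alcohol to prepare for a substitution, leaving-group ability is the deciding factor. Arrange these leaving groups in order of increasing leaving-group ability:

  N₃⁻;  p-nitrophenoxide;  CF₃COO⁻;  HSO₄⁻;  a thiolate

HSO₄⁻: pKₐ(H₂SO₄) ≈ -3 — conjugate base of a strong mineral acid
CF₃COO⁻: pKₐ(CF₃COOH) ≈ 0.2 — strongly electron-withdrawing CF₃ stabilises the carboxylate
N₃⁻: pKₐ(HN₃) ≈ 4.7 — linear, resonance-stabilised
p-nitrophenoxide: pKₐ(p-nitrophenol) ≈ 7.2
a thiolate: pKₐ(RSH (a thiol)) ≈ 10.5
Listed from poorest to best leaving group as asked.

a thiolate < p-nitrophenoxide < N₃⁻ < CF₃COO⁻ < HSO₄⁻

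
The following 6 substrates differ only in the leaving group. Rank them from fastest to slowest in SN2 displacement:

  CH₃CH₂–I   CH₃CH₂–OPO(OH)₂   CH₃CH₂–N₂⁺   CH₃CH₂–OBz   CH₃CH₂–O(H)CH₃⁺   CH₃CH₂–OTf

CH₃CH₂–N₂⁺ > CH₃CH₂–OTf > CH₃CH₂–I > CH₃CH₂–O(H)CH₃⁺ > CH₃CH₂–OPO(OH)₂ > CH₃CH₂–OBz

Same R in every case — rank the leaving groups.
Leaving-group ability tracks the stability of the departed species; conjugate-acid pKₐ is the usual yardstick (lower pKₐ → better LG).
CH₃CH₂–N₂⁺ loses N₂: no meaningful conjugate acid; N₂ departs as an exceptionally stable neutral molecule
CH₃CH₂–OTf loses OTf⁻: pKₐ(CF₃SO₃H (triflic acid)) ≈ -14
CH₃CH₂–I loses I⁻: pKₐ(HI) ≈ -10
CH₃CH₂–O(H)CH₃⁺ loses R'OH: pKₐ(R'OH₂⁺) ≈ -2.4
CH₃CH₂–OPO(OH)₂ loses H₂PO₄⁻: pKₐ(H₃PO₄) ≈ 2.1
CH₃CH₂–OBz loses PhCOO⁻: pKₐ(C₆H₅COOH) ≈ 4.2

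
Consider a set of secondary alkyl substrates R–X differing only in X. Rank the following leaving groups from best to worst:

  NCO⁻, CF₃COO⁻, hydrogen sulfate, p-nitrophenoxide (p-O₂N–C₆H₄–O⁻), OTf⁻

OTf⁻ > hydrogen sulfate > CF₃COO⁻ > NCO⁻ > p-nitrophenoxide (p-O₂N–C₆H₄–O⁻)

OTf⁻: pKₐ(CF₃SO₃H (triflic acid)) ≈ -14 — charge spread over three oxygens and a CF₃ group; the premier leaving group in synthesis
hydrogen sulfate: pKₐ(H₂SO₄) ≈ -3
CF₃COO⁻: pKₐ(CF₃COOH) ≈ 0.2 — strongly electron-withdrawing CF₃ stabilises the carboxylate
NCO⁻: pKₐ(HOCN) ≈ 3.5 — resonance between N and O
p-nitrophenoxide (p-O₂N–C₆H₄–O⁻): pKₐ(p-nitrophenol) ≈ 7.2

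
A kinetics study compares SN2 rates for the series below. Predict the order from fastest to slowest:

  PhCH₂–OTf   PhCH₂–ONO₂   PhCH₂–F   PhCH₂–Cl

PhCH₂–OTf > PhCH₂–Cl > PhCH₂–ONO₂ > PhCH₂–F

Identical carbon frameworks mean the comparison reduces to leaving-group quality.
A good leaving group is a weak base: the lower the pKₐ of its conjugate acid, the more readily it departs.
PhCH₂–OTf loses OTf⁻: pKₐ(CF₃SO₃H (triflic acid)) ≈ -14
PhCH₂–Cl loses Cl⁻: pKₐ(HCl) ≈ -7
PhCH₂–ONO₂ loses NO₃⁻: pKₐ(HNO₃) ≈ -1.3
PhCH₂–F loses F⁻: pKₐ(HF) ≈ 3.2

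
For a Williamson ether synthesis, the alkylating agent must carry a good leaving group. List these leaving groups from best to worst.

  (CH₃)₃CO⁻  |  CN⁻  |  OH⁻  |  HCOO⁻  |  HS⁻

HCOO⁻ > HS⁻ > CN⁻ > OH⁻ > (CH₃)₃CO⁻

Rank by basicity of the departing species: weakest base leaves most easily.
HCOO⁻: pKₐ(HCOOH) ≈ 3.8 — resonance-stabilised carboxylate
HS⁻: pKₐ(H₂S) ≈ 7 — larger and more polarisable than the oxygen analogue
CN⁻: pKₐ(HCN) ≈ 9.2 — sp carbon stabilises the charge somewhat, but still a poor LG
OH⁻: pKₐ(H₂O) ≈ 15.7
(CH₃)₃CO⁻: pKₐ(t-BuOH) ≈ 18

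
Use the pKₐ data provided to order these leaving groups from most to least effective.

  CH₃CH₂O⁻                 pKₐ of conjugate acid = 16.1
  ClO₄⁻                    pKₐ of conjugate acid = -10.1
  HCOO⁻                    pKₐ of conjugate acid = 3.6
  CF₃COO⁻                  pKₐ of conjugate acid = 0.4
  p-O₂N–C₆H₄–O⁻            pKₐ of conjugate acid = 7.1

ClO₄⁻ > CF₃COO⁻ > HCOO⁻ > p-O₂N–C₆H₄–O⁻ > CH₃CH₂O⁻

Lower conjugate-acid pKₐ ⇒ weaker base ⇒ better leaving group.
Sorting by the given values: ClO₄⁻ (-10.1), CF₃COO⁻ (0.4), HCOO⁻ (3.6), p-O₂N–C₆H₄–O⁻ (7.1), CH₃CH₂O⁻ (16.1).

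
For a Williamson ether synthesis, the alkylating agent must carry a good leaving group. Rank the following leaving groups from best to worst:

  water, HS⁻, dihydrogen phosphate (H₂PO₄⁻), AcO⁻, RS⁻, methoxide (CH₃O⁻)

water > dihydrogen phosphate (H₂PO₄⁻) > AcO⁻ > HS⁻ > RS⁻ > methoxide (CH₃O⁻)

A good leaving group is a weak base: the lower the pKₐ of its conjugate acid, the more readily it departs.
water: pKₐ(H₃O⁺) ≈ -1.7
dihydrogen phosphate (H₂PO₄⁻): pKₐ(H₃PO₄) ≈ 2.1
AcO⁻: pKₐ(CH₃COOH) ≈ 4.8
HS⁻: pKₐ(H₂S) ≈ 7
RS⁻: pKₐ(RSH (a thiol)) ≈ 10.5
methoxide (CH₃O⁻): pKₐ(CH₃OH) ≈ 15.5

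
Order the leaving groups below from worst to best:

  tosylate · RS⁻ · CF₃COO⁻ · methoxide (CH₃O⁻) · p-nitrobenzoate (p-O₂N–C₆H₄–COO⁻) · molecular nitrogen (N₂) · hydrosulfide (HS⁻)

methoxide (CH₃O⁻) < RS⁻ < hydrosulfide (HS⁻) < p-nitrobenzoate (p-O₂N–C₆H₄–COO⁻) < CF₃COO⁻ < tosylate < molecular nitrogen (N₂)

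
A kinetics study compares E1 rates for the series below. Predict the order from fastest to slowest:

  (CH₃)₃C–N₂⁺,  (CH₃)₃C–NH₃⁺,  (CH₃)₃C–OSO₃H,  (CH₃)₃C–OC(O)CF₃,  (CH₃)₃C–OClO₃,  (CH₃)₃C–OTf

Same R in every case — rank the leaving groups.
Rank by basicity of the departing species: weakest base leaves most easily.
(CH₃)₃C–N₂⁺ loses N₂: no meaningful conjugate acid; N₂ departs as an exceptionally stable neutral molecule
(CH₃)₃C–OTf loses OTf⁻: pKₐ(CF₃SO₃H (triflic acid)) ≈ -14
(CH₃)₃C–OClO₃ loses ClO₄⁻: pKₐ(HClO₄) ≈ -10
(CH₃)₃C–OSO₃H loses HSO₄⁻: pKₐ(H₂SO₄) ≈ -3
(CH₃)₃C–OC(O)CF₃ loses CF₃COO⁻: pKₐ(CF₃COOH) ≈ 0.2
(CH₃)₃C–NH₃⁺ loses NH₃: pKₐ(NH₄⁺) ≈ 9.2

(CH₃)₃C–N₂⁺ > (CH₃)₃C–OTf > (CH₃)₃C–OClO₃ > (CH₃)₃C–OSO₃H > (CH₃)₃C–OC(O)CF₃ > (CH₃)₃C–NH₃⁺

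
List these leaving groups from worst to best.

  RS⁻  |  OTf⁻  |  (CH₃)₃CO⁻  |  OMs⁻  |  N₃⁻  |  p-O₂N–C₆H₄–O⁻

(CH₃)₃CO⁻ < RS⁻ < p-O₂N–C₆H₄–O⁻ < N₃⁻ < OMs⁻ < OTf⁻

OTf⁻: pKₐ(CF₃SO₃H (triflic acid)) ≈ -14
OMs⁻: pKₐ(CH₃SO₃H (MsOH)) ≈ -1.9 — resonance-delocalised alkanesulfonate
N₃⁻: pKₐ(HN₃) ≈ 4.7
p-O₂N–C₆H₄–O⁻: pKₐ(p-nitrophenol) ≈ 7.2
RS⁻: pKₐ(RSH (a thiol)) ≈ 10.5 — moderately basic; rarely leaves without activation
(CH₃)₃CO⁻: pKₐ(t-BuOH) ≈ 18
Reversing gives the worst-to-best order requested.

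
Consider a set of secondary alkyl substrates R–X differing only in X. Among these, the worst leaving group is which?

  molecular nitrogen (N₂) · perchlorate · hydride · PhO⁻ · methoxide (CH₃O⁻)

A good leaving group is a weak base: the lower the pKₐ of its conjugate acid, the more readily it departs.
molecular nitrogen (N₂): no meaningful conjugate acid; N₂ departs as an exceptionally stable neutral molecule
perchlorate: pKₐ(HClO₄) ≈ -10
PhO⁻: pKₐ(C₆H₅OH (phenol)) ≈ 10
methoxide (CH₃O⁻): pKₐ(CH₃OH) ≈ 15.5
hydride: pKₐ(H₂) ≈ 36

hydride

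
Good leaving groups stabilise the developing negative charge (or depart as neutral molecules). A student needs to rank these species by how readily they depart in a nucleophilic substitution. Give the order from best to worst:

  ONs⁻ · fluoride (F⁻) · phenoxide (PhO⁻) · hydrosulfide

ONs⁻ > fluoride (F⁻) > hydrosulfide > phenoxide (PhO⁻)

Leaving-group ability tracks the stability of the departed species; conjugate-acid pKₐ is the usual yardstick (lower pKₐ → better LG).
ONs⁻: pKₐ(p-O₂NC₆H₄SO₃H) ≈ -3.5
fluoride (F⁻): pKₐ(HF) ≈ 3.2
hydrosulfide: pKₐ(H₂S) ≈ 7
phenoxide (PhO⁻): pKₐ(C₆H₅OH (phenol)) ≈ 10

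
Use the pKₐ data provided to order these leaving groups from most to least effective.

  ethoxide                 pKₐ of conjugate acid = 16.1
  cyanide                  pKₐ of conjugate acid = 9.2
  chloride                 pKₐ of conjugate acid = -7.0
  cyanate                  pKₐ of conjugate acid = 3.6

Lower conjugate-acid pKₐ ⇒ weaker base ⇒ better leaving group.
Sorting by the given values: chloride (-7.0), cyanate (3.6), cyanide (9.2), ethoxide (16.1).

chloride > cyanate > cyanide > ethoxide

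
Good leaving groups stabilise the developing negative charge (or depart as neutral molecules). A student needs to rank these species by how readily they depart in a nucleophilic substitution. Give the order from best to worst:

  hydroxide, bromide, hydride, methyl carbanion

bromide > hydroxide > hydride > methyl carbanion

Rank by basicity of the departing species: weakest base leaves most easily.
bromide: pKₐ(HBr) ≈ -9
hydroxide: pKₐ(H₂O) ≈ 15.7
hydride: pKₐ(H₂) ≈ 36 — extremely strong base; leaves only in special hydride-transfer contexts
methyl carbanion: pKₐ(CH₄) ≈ 48 — unstabilised carbanion; the worst conceivable leaving group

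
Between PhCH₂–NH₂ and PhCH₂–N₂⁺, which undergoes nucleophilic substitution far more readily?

From PhCH₂–NH₂ the departing group would be NH₂⁻ (pKₐ(NH₃) ≈ 38). Extremely strong base; never a leaving group.
From PhCH₂–N₂⁺ the leaving group is N₂ (no meaningful conjugate acid; N₂ departs as an exceptionally stable neutral molecule).
(In practice PhCH₂–N₂⁺ is made from PhCH₂–NH₂ by diazotisation (NaNO₂ / HCl, 0 °C), generating a diazonium salt that expels N₂.)

PhCH₂–N₂⁺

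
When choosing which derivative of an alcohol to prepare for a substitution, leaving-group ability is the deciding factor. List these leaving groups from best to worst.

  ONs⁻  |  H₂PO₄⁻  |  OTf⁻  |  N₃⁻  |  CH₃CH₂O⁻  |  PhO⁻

OTf⁻ > ONs⁻ > H₂PO₄⁻ > N₃⁻ > PhO⁻ > CH₃CH₂O⁻

Rank by basicity of the departing species: weakest base leaves most easily.
OTf⁻: pKₐ(CF₃SO₃H (triflic acid)) ≈ -14
ONs⁻: pKₐ(p-O₂NC₆H₄SO₃H) ≈ -3.5
H₂PO₄⁻: pKₐ(H₃PO₄) ≈ 2.1
N₃⁻: pKₐ(HN₃) ≈ 4.7
PhO⁻: pKₐ(C₆H₅OH (phenol)) ≈ 10
CH₃CH₂O⁻: pKₐ(CH₃CH₂OH) ≈ 16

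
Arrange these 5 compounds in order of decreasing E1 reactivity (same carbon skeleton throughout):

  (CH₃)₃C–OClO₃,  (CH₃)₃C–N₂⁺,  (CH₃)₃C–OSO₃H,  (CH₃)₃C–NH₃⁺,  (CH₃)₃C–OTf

With the same alkyl group throughout, only the leaving group differentiates the rates.
The more stable X⁻ (or X) is on its own — i.e. the weaker a base it is — the better a leaving group it makes.
(CH₃)₃C–N₂⁺ loses N₂: no meaningful conjugate acid; N₂ departs as an exceptionally stable neutral molecule
(CH₃)₃C–OTf loses OTf⁻: pKₐ(CF₃SO₃H (triflic acid)) ≈ -14
(CH₃)₃C–OClO₃ loses ClO₄⁻: pKₐ(HClO₄) ≈ -10
(CH₃)₃C–OSO₃H loses HSO₄⁻: pKₐ(H₂SO₄) ≈ -3
(CH₃)₃C–NH₃⁺ loses NH₃: pKₐ(NH₄⁺) ≈ 9.2

(CH₃)₃C–N₂⁺ > (CH₃)₃C–OTf > (CH₃)₃C–OClO₃ > (CH₃)₃C–OSO₃H > (CH₃)₃C–NH₃⁺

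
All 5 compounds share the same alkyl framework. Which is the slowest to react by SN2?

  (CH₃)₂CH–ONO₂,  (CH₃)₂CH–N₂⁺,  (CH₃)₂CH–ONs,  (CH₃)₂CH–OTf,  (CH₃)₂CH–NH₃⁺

(CH₃)₂CH–NH₃⁺

Identical carbon frameworks mean the comparison reduces to leaving-group quality.
Leaving-group ability tracks the stability of the departed species; conjugate-acid pKₐ is the usual yardstick (lower pKₐ → better LG).
(CH₃)₂CH–N₂⁺ loses N₂: no meaningful conjugate acid; N₂ departs as an exceptionally stable neutral molecule
(CH₃)₂CH–OTf loses OTf⁻: pKₐ(CF₃SO₃H (triflic acid)) ≈ -14
(CH₃)₂CH–ONs loses ONs⁻: pKₐ(p-O₂NC₆H₄SO₃H) ≈ -3.5
(CH₃)₂CH–ONO₂ loses NO₃⁻: pKₐ(HNO₃) ≈ -1.3
(CH₃)₂CH–NH₃⁺ loses NH₃: pKₐ(NH₄⁺) ≈ 9.2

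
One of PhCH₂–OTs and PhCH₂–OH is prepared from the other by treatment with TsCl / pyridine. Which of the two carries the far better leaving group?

From PhCH₂–OH the departing group would be OH⁻ (pKₐ(H₂O) ≈ 15.7). Strong base; essentially never leaves without prior activation.
From PhCH₂–OTs the leaving group is OTs⁻ (pKₐ(p-CH₃C₆H₄SO₃H (TsOH)) ≈ -2.8). Resonance-delocalised arenesulfonate.
Treatment with TsCl / pyridine works by converting the hydroxyl into a tosylate, making PhCH₂–OTs enormously more reactive.

PhCH₂–OTs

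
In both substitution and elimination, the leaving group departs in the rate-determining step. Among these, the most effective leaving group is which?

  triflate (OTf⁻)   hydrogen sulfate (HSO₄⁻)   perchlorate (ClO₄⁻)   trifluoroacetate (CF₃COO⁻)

triflate (OTf⁻)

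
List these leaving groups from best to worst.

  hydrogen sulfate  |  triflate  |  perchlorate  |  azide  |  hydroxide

triflate > perchlorate > hydrogen sulfate > azide > hydroxide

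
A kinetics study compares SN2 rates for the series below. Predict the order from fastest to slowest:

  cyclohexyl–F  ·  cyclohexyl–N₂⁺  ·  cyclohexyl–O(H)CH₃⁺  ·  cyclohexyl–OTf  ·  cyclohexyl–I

The skeletons are identical, so relative rate is governed entirely by leaving-group ability.
Rank by basicity of the departing species: weakest base leaves most easily.
cyclohexyl–N₂⁺ loses N₂: no meaningful conjugate acid; N₂ departs as an exceptionally stable neutral molecule
cyclohexyl–OTf loses OTf⁻: pKₐ(CF₃SO₃H (triflic acid)) ≈ -14
cyclohexyl–I loses I⁻: pKₐ(HI) ≈ -10
cyclohexyl–O(H)CH₃⁺ loses R'OH: pKₐ(R'OH₂⁺) ≈ -2.4
cyclohexyl–F loses F⁻: pKₐ(HF) ≈ 3.2

cyclohexyl–N₂⁺ > cyclohexyl–OTf > cyclohexyl–I > cyclohexyl–O(H)CH₃⁺ > cyclohexyl–F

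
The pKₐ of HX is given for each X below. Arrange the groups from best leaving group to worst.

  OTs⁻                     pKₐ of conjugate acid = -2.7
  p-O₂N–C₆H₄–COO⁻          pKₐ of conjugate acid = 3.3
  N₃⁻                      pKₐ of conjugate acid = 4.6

Lower conjugate-acid pKₐ ⇒ weaker base ⇒ better leaving group.
Sorting by the given values: OTs⁻ (-2.7), p-O₂N–C₆H₄–COO⁻ (3.3), N₃⁻ (4.6).

OTs⁻ > p-O₂N–C₆H₄–COO⁻ > N₃⁻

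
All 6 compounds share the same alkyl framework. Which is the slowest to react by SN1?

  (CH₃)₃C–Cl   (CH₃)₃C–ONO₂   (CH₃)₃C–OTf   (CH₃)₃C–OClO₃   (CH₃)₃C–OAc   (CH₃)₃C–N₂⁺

(CH₃)₃C–OAc

Identical carbon frameworks mean the comparison reduces to leaving-group quality.
A good leaving group is a weak base: the lower the pKₐ of its conjugate acid, the more readily it departs.
(CH₃)₃C–N₂⁺ loses N₂: no meaningful conjugate acid; N₂ departs as an exceptionally stable neutral molecule
(CH₃)₃C–OTf loses OTf⁻: pKₐ(CF₃SO₃H (triflic acid)) ≈ -14
(CH₃)₃C–OClO₃ loses ClO₄⁻: pKₐ(HClO₄) ≈ -10
(CH₃)₃C–Cl loses Cl⁻: pKₐ(HCl) ≈ -7
(CH₃)₃C–ONO₂ loses NO₃⁻: pKₐ(HNO₃) ≈ -1.3
(CH₃)₃C–OAc loses AcO⁻: pKₐ(CH₃COOH) ≈ 4.8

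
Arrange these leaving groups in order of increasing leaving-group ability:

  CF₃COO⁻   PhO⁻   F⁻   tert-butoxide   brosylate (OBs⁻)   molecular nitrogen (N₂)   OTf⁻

tert-butoxide < PhO⁻ < F⁻ < CF₃COO⁻ < brosylate (OBs⁻) < OTf⁻ < molecular nitrogen (N₂)

molecular nitrogen (N₂): no meaningful conjugate acid; N₂ departs as an exceptionally stable neutral molecule
OTf⁻: pKₐ(CF₃SO₃H (triflic acid)) ≈ -14
brosylate (OBs⁻): pKₐ(p-BrC₆H₄SO₃H) ≈ -2.8
CF₃COO⁻: pKₐ(CF₃COOH) ≈ 0.2
F⁻: pKₐ(HF) ≈ 3.2
PhO⁻: pKₐ(C₆H₅OH (phenol)) ≈ 10
tert-butoxide: pKₐ(t-BuOH) ≈ 18
Reversing gives the worst-to-best order requested.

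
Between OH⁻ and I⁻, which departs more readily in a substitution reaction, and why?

I⁻

I⁻ is the better leaving group.
pKₐ(HI) ≈ -10 versus pKₐ(H₂O) ≈ 15.7: I⁻ is the much weaker base.
Large, highly polarisable; very weak base.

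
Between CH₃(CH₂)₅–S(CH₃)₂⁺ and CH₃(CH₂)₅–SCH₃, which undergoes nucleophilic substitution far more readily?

CH₃(CH₂)₅–S(CH₃)₂⁺

From CH₃(CH₂)₅–SCH₃ the departing group would be RS⁻ (pKₐ(RSH (a thiol)) ≈ 10.5). Moderately basic; rarely leaves without activation.
From CH₃(CH₂)₅–S(CH₃)₂⁺ the leaving group is SR'₂ (pKₐ(R'₂SH⁺) ≈ -7). Neutral; leaves from a sulfonium salt (R–SR'₂⁺).
(In practice CH₃(CH₂)₅–S(CH₃)₂⁺ is made from CH₃(CH₂)₅–SCH₃ by S-methylation with CH₃I, allowing neutral dimethyl sulfide, rather than methanethiolate, to depart.)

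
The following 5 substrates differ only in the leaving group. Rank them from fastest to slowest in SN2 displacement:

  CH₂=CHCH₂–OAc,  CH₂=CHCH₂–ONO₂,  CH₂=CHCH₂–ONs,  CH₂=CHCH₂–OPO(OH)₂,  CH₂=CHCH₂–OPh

CH₂=CHCH₂–ONs > CH₂=CHCH₂–ONO₂ > CH₂=CHCH₂–OPO(OH)₂ > CH₂=CHCH₂–OAc > CH₂=CHCH₂–OPh

Same R in every case — rank the leaving groups.
The more stable X⁻ (or X) is on its own — i.e. the weaker a base it is — the better a leaving group it makes.
CH₂=CHCH₂–ONs loses ONs⁻: pKₐ(p-O₂NC₆H₄SO₃H) ≈ -3.5
CH₂=CHCH₂–ONO₂ loses NO₃⁻: pKₐ(HNO₃) ≈ -1.3
CH₂=CHCH₂–OPO(OH)₂ loses H₂PO₄⁻: pKₐ(H₃PO₄) ≈ 2.1
CH₂=CHCH₂–OAc loses AcO⁻: pKₐ(CH₃COOH) ≈ 4.8
CH₂=CHCH₂–OPh loses PhO⁻: pKₐ(C₆H₅OH (phenol)) ≈ 10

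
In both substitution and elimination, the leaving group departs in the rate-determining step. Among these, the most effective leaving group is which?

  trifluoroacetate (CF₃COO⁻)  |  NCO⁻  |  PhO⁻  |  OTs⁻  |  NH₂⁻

OTs⁻

Rank by basicity of the departing species: weakest base leaves most easily.
OTs⁻: pKₐ(p-CH₃C₆H₄SO₃H (TsOH)) ≈ -2.8
trifluoroacetate (CF₃COO⁻): pKₐ(CF₃COOH) ≈ 0.2
NCO⁻: pKₐ(HOCN) ≈ 3.5
PhO⁻: pKₐ(C₆H₅OH (phenol)) ≈ 10
NH₂⁻: pKₐ(NH₃) ≈ 38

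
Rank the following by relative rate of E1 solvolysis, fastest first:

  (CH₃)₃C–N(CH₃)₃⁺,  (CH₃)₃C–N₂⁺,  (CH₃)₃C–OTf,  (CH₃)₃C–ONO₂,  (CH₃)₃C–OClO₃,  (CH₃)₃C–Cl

Same R in every case — rank the leaving groups.
The more stable X⁻ (or X) is on its own — i.e. the weaker a base it is — the better a leaving group it makes.
(CH₃)₃C–N₂⁺ loses N₂: no meaningful conjugate acid; N₂ departs as an exceptionally stable neutral molecule
(CH₃)₃C–OTf loses OTf⁻: pKₐ(CF₃SO₃H (triflic acid)) ≈ -14
(CH₃)₃C–OClO₃ loses ClO₄⁻: pKₐ(HClO₄) ≈ -10
(CH₃)₃C–Cl loses Cl⁻: pKₐ(HCl) ≈ -7
(CH₃)₃C–ONO₂ loses NO₃⁻: pKₐ(HNO₃) ≈ -1.3
(CH₃)₃C–N(CH₃)₃⁺ loses NR'₃: pKₐ(R'₃NH⁺) ≈ 10.7

(CH₃)₃C–N₂⁺ > (CH₃)₃C–OTf > (CH₃)₃C–OClO₃ > (CH₃)₃C–Cl > (CH₃)₃C–ONO₂ > (CH₃)₃C–N(CH₃)₃⁺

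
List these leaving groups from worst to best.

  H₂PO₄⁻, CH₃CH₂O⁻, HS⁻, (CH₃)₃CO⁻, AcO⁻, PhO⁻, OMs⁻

(CH₃)₃CO⁻ < CH₃CH₂O⁻ < PhO⁻ < HS⁻ < AcO⁻ < H₂PO₄⁻ < OMs⁻

OMs⁻: pKₐ(CH₃SO₃H (MsOH)) ≈ -1.9
H₂PO₄⁻: pKₐ(H₃PO₄) ≈ 2.1
AcO⁻: pKₐ(CH₃COOH) ≈ 4.8
HS⁻: pKₐ(H₂S) ≈ 7
PhO⁻: pKₐ(C₆H₅OH (phenol)) ≈ 10
CH₃CH₂O⁻: pKₐ(CH₃CH₂OH) ≈ 16
(CH₃)₃CO⁻: pKₐ(t-BuOH) ≈ 18
Reversing gives the worst-to-best order requested.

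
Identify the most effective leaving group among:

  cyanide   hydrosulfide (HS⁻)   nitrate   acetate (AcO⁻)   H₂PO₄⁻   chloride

Leaving-group ability tracks the stability of the departed species; conjugate-acid pKₐ is the usual yardstick (lower pKₐ → better LG).
chloride: pKₐ(HCl) ≈ -7
nitrate: pKₐ(HNO₃) ≈ -1.3
H₂PO₄⁻: pKₐ(H₃PO₄) ≈ 2.1
acetate (AcO⁻): pKₐ(CH₃COOH) ≈ 4.8
hydrosulfide (HS⁻): pKₐ(H₂S) ≈ 7
cyanide: pKₐ(HCN) ≈ 9.2

chloride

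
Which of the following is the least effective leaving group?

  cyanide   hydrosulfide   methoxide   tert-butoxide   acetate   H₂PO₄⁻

tert-butoxide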